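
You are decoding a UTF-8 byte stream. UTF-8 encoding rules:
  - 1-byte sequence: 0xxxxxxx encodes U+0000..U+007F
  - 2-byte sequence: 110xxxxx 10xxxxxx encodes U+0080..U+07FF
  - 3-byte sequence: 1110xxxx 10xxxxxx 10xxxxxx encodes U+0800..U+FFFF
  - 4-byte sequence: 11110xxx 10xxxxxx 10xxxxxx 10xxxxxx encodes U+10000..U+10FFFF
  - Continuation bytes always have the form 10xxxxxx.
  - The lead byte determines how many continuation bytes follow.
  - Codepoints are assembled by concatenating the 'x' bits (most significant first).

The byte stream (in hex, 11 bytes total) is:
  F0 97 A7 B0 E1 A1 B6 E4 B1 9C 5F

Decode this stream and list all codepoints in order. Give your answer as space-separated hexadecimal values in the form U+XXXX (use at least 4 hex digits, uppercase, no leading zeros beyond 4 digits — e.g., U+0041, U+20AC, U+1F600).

Answer: U+179F0 U+1876 U+4C5C U+005F

Derivation:
Byte[0]=F0: 4-byte lead, need 3 cont bytes. acc=0x0
Byte[1]=97: continuation. acc=(acc<<6)|0x17=0x17
Byte[2]=A7: continuation. acc=(acc<<6)|0x27=0x5E7
Byte[3]=B0: continuation. acc=(acc<<6)|0x30=0x179F0
Completed: cp=U+179F0 (starts at byte 0)
Byte[4]=E1: 3-byte lead, need 2 cont bytes. acc=0x1
Byte[5]=A1: continuation. acc=(acc<<6)|0x21=0x61
Byte[6]=B6: continuation. acc=(acc<<6)|0x36=0x1876
Completed: cp=U+1876 (starts at byte 4)
Byte[7]=E4: 3-byte lead, need 2 cont bytes. acc=0x4
Byte[8]=B1: continuation. acc=(acc<<6)|0x31=0x131
Byte[9]=9C: continuation. acc=(acc<<6)|0x1C=0x4C5C
Completed: cp=U+4C5C (starts at byte 7)
Byte[10]=5F: 1-byte ASCII. cp=U+005F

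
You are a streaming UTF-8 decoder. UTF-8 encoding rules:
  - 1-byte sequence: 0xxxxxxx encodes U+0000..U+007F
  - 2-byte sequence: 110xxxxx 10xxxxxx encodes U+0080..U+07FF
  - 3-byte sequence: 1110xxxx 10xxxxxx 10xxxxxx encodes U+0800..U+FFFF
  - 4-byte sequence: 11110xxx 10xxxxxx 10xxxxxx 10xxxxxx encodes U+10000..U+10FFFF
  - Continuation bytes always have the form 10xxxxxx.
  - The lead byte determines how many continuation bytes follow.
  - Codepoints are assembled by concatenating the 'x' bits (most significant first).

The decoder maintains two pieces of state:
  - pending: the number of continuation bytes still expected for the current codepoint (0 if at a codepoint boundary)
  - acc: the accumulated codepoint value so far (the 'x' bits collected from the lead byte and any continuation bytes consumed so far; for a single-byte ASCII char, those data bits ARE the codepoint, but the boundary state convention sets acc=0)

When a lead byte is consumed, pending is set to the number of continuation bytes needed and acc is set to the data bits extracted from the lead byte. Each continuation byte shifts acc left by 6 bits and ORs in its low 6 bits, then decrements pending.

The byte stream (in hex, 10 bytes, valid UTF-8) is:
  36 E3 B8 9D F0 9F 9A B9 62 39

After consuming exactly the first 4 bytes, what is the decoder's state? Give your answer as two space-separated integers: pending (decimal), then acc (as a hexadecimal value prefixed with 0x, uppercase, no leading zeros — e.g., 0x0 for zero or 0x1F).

Byte[0]=36: 1-byte. pending=0, acc=0x0
Byte[1]=E3: 3-byte lead. pending=2, acc=0x3
Byte[2]=B8: continuation. acc=(acc<<6)|0x38=0xF8, pending=1
Byte[3]=9D: continuation. acc=(acc<<6)|0x1D=0x3E1D, pending=0

Answer: 0 0x3E1D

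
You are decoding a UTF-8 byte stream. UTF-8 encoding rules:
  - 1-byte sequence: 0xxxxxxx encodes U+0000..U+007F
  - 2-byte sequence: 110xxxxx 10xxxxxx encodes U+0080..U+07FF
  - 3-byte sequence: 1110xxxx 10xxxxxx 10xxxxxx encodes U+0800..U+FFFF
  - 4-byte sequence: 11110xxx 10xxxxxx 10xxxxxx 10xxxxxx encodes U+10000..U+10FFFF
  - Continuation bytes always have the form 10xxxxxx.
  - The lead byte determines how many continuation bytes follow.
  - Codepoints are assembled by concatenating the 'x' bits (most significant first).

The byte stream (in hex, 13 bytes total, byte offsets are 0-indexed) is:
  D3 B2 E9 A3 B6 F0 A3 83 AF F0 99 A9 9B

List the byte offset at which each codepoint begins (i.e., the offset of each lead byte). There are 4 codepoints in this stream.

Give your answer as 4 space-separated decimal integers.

Byte[0]=D3: 2-byte lead, need 1 cont bytes. acc=0x13
Byte[1]=B2: continuation. acc=(acc<<6)|0x32=0x4F2
Completed: cp=U+04F2 (starts at byte 0)
Byte[2]=E9: 3-byte lead, need 2 cont bytes. acc=0x9
Byte[3]=A3: continuation. acc=(acc<<6)|0x23=0x263
Byte[4]=B6: continuation. acc=(acc<<6)|0x36=0x98F6
Completed: cp=U+98F6 (starts at byte 2)
Byte[5]=F0: 4-byte lead, need 3 cont bytes. acc=0x0
Byte[6]=A3: continuation. acc=(acc<<6)|0x23=0x23
Byte[7]=83: continuation. acc=(acc<<6)|0x03=0x8C3
Byte[8]=AF: continuation. acc=(acc<<6)|0x2F=0x230EF
Completed: cp=U+230EF (starts at byte 5)
Byte[9]=F0: 4-byte lead, need 3 cont bytes. acc=0x0
Byte[10]=99: continuation. acc=(acc<<6)|0x19=0x19
Byte[11]=A9: continuation. acc=(acc<<6)|0x29=0x669
Byte[12]=9B: continuation. acc=(acc<<6)|0x1B=0x19A5B
Completed: cp=U+19A5B (starts at byte 9)

Answer: 0 2 5 9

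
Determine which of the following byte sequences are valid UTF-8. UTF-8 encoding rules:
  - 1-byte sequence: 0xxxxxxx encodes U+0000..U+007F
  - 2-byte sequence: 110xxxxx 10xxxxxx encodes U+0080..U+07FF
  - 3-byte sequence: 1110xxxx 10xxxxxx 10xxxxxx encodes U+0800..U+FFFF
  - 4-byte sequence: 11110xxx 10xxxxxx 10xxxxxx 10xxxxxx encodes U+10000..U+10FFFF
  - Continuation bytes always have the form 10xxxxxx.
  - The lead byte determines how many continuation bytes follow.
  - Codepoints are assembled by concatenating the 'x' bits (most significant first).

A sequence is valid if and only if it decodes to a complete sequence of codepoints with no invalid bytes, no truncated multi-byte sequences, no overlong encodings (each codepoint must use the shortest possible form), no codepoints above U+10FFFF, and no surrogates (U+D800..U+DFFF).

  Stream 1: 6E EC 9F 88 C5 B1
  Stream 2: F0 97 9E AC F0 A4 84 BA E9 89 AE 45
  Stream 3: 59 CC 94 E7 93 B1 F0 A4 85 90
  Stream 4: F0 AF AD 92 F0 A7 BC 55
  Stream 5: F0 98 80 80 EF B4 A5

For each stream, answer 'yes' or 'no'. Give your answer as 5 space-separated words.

Answer: yes yes yes no yes

Derivation:
Stream 1: decodes cleanly. VALID
Stream 2: decodes cleanly. VALID
Stream 3: decodes cleanly. VALID
Stream 4: error at byte offset 7. INVALID
Stream 5: decodes cleanly. VALID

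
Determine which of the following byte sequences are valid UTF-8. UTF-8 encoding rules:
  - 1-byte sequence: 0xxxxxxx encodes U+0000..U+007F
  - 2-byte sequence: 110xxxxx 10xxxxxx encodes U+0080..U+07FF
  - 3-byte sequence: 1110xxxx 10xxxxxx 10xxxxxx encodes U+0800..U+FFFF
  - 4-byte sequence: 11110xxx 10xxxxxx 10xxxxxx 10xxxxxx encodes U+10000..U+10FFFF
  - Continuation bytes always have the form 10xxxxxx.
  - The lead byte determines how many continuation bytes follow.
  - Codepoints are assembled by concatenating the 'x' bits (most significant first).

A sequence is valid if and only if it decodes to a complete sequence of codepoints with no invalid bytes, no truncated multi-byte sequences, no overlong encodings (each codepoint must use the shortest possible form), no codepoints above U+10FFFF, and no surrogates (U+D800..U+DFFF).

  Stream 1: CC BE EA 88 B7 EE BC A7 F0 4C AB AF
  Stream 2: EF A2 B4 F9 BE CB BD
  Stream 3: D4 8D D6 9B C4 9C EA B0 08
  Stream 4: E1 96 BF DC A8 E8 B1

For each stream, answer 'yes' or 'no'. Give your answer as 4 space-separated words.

Answer: no no no no

Derivation:
Stream 1: error at byte offset 9. INVALID
Stream 2: error at byte offset 3. INVALID
Stream 3: error at byte offset 8. INVALID
Stream 4: error at byte offset 7. INVALID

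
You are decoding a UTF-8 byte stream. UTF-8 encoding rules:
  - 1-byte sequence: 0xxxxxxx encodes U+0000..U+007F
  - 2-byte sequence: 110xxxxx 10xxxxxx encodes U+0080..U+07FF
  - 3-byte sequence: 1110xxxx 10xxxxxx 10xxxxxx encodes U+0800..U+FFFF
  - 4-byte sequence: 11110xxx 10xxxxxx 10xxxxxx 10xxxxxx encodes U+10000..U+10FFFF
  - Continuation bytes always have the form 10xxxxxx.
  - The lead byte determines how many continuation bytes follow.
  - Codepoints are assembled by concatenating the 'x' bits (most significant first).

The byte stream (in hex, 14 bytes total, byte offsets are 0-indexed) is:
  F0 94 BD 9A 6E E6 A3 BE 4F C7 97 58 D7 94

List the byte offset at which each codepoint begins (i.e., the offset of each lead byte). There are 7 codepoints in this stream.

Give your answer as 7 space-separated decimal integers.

Byte[0]=F0: 4-byte lead, need 3 cont bytes. acc=0x0
Byte[1]=94: continuation. acc=(acc<<6)|0x14=0x14
Byte[2]=BD: continuation. acc=(acc<<6)|0x3D=0x53D
Byte[3]=9A: continuation. acc=(acc<<6)|0x1A=0x14F5A
Completed: cp=U+14F5A (starts at byte 0)
Byte[4]=6E: 1-byte ASCII. cp=U+006E
Byte[5]=E6: 3-byte lead, need 2 cont bytes. acc=0x6
Byte[6]=A3: continuation. acc=(acc<<6)|0x23=0x1A3
Byte[7]=BE: continuation. acc=(acc<<6)|0x3E=0x68FE
Completed: cp=U+68FE (starts at byte 5)
Byte[8]=4F: 1-byte ASCII. cp=U+004F
Byte[9]=C7: 2-byte lead, need 1 cont bytes. acc=0x7
Byte[10]=97: continuation. acc=(acc<<6)|0x17=0x1D7
Completed: cp=U+01D7 (starts at byte 9)
Byte[11]=58: 1-byte ASCII. cp=U+0058
Byte[12]=D7: 2-byte lead, need 1 cont bytes. acc=0x17
Byte[13]=94: continuation. acc=(acc<<6)|0x14=0x5D4
Completed: cp=U+05D4 (starts at byte 12)

Answer: 0 4 5 8 9 11 12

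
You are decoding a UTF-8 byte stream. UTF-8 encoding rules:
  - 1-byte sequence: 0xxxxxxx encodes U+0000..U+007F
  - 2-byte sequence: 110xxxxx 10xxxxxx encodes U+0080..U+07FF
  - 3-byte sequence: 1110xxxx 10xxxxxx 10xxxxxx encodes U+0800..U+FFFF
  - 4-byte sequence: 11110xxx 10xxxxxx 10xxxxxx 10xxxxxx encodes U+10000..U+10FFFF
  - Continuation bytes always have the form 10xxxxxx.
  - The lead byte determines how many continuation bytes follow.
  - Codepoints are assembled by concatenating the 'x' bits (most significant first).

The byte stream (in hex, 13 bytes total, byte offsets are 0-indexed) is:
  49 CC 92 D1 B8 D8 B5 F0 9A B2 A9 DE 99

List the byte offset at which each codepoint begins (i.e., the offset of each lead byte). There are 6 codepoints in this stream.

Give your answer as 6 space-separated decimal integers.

Byte[0]=49: 1-byte ASCII. cp=U+0049
Byte[1]=CC: 2-byte lead, need 1 cont bytes. acc=0xC
Byte[2]=92: continuation. acc=(acc<<6)|0x12=0x312
Completed: cp=U+0312 (starts at byte 1)
Byte[3]=D1: 2-byte lead, need 1 cont bytes. acc=0x11
Byte[4]=B8: continuation. acc=(acc<<6)|0x38=0x478
Completed: cp=U+0478 (starts at byte 3)
Byte[5]=D8: 2-byte lead, need 1 cont bytes. acc=0x18
Byte[6]=B5: continuation. acc=(acc<<6)|0x35=0x635
Completed: cp=U+0635 (starts at byte 5)
Byte[7]=F0: 4-byte lead, need 3 cont bytes. acc=0x0
Byte[8]=9A: continuation. acc=(acc<<6)|0x1A=0x1A
Byte[9]=B2: continuation. acc=(acc<<6)|0x32=0x6B2
Byte[10]=A9: continuation. acc=(acc<<6)|0x29=0x1ACA9
Completed: cp=U+1ACA9 (starts at byte 7)
Byte[11]=DE: 2-byte lead, need 1 cont bytes. acc=0x1E
Byte[12]=99: continuation. acc=(acc<<6)|0x19=0x799
Completed: cp=U+0799 (starts at byte 11)

Answer: 0 1 3 5 7 11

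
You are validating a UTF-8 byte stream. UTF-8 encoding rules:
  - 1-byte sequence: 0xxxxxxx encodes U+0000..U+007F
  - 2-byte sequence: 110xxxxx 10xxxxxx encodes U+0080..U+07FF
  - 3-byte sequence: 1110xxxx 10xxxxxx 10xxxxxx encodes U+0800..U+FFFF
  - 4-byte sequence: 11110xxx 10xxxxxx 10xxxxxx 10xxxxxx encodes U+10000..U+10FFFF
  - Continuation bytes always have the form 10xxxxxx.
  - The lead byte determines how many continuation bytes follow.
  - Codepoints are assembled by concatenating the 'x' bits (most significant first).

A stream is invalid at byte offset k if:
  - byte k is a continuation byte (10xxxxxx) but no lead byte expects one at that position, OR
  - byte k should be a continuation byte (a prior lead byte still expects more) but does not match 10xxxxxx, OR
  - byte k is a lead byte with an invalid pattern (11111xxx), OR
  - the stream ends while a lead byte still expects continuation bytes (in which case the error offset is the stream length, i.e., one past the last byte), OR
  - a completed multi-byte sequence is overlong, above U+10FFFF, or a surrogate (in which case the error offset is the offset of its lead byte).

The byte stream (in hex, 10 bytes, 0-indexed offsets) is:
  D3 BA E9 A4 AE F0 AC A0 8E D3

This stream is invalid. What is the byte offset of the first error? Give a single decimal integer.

Byte[0]=D3: 2-byte lead, need 1 cont bytes. acc=0x13
Byte[1]=BA: continuation. acc=(acc<<6)|0x3A=0x4FA
Completed: cp=U+04FA (starts at byte 0)
Byte[2]=E9: 3-byte lead, need 2 cont bytes. acc=0x9
Byte[3]=A4: continuation. acc=(acc<<6)|0x24=0x264
Byte[4]=AE: continuation. acc=(acc<<6)|0x2E=0x992E
Completed: cp=U+992E (starts at byte 2)
Byte[5]=F0: 4-byte lead, need 3 cont bytes. acc=0x0
Byte[6]=AC: continuation. acc=(acc<<6)|0x2C=0x2C
Byte[7]=A0: continuation. acc=(acc<<6)|0x20=0xB20
Byte[8]=8E: continuation. acc=(acc<<6)|0x0E=0x2C80E
Completed: cp=U+2C80E (starts at byte 5)
Byte[9]=D3: 2-byte lead, need 1 cont bytes. acc=0x13
Byte[10]: stream ended, expected continuation. INVALID

Answer: 10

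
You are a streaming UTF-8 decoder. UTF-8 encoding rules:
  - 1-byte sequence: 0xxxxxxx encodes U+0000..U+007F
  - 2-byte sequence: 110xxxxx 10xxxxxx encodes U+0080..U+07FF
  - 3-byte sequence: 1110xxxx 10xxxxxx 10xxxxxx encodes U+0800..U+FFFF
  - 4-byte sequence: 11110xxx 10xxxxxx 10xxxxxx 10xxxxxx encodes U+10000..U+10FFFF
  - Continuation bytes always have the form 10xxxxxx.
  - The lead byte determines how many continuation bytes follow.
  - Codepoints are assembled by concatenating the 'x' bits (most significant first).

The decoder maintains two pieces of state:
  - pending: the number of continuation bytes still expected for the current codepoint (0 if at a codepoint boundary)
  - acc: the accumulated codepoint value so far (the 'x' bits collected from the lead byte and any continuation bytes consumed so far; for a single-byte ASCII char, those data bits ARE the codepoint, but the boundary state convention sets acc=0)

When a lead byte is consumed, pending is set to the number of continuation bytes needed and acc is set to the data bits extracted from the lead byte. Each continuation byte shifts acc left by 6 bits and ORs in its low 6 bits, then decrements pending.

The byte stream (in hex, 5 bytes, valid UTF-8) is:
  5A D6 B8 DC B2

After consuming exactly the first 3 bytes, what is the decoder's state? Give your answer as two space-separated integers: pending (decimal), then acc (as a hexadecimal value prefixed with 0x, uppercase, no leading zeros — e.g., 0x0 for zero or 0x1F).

Answer: 0 0x5B8

Derivation:
Byte[0]=5A: 1-byte. pending=0, acc=0x0
Byte[1]=D6: 2-byte lead. pending=1, acc=0x16
Byte[2]=B8: continuation. acc=(acc<<6)|0x38=0x5B8, pending=0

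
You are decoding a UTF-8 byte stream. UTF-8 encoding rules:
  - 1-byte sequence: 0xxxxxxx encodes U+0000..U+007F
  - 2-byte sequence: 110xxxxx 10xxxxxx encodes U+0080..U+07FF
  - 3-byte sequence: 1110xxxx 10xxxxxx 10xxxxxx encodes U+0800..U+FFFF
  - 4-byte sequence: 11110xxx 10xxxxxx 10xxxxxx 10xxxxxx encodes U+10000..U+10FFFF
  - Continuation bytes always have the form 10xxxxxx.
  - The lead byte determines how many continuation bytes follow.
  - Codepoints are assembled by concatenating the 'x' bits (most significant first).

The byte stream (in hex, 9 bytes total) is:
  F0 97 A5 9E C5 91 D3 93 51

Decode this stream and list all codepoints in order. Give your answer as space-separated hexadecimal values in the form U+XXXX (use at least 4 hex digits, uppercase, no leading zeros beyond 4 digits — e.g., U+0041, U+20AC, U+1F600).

Answer: U+1795E U+0151 U+04D3 U+0051

Derivation:
Byte[0]=F0: 4-byte lead, need 3 cont bytes. acc=0x0
Byte[1]=97: continuation. acc=(acc<<6)|0x17=0x17
Byte[2]=A5: continuation. acc=(acc<<6)|0x25=0x5E5
Byte[3]=9E: continuation. acc=(acc<<6)|0x1E=0x1795E
Completed: cp=U+1795E (starts at byte 0)
Byte[4]=C5: 2-byte lead, need 1 cont bytes. acc=0x5
Byte[5]=91: continuation. acc=(acc<<6)|0x11=0x151
Completed: cp=U+0151 (starts at byte 4)
Byte[6]=D3: 2-byte lead, need 1 cont bytes. acc=0x13
Byte[7]=93: continuation. acc=(acc<<6)|0x13=0x4D3
Completed: cp=U+04D3 (starts at byte 6)
Byte[8]=51: 1-byte ASCII. cp=U+0051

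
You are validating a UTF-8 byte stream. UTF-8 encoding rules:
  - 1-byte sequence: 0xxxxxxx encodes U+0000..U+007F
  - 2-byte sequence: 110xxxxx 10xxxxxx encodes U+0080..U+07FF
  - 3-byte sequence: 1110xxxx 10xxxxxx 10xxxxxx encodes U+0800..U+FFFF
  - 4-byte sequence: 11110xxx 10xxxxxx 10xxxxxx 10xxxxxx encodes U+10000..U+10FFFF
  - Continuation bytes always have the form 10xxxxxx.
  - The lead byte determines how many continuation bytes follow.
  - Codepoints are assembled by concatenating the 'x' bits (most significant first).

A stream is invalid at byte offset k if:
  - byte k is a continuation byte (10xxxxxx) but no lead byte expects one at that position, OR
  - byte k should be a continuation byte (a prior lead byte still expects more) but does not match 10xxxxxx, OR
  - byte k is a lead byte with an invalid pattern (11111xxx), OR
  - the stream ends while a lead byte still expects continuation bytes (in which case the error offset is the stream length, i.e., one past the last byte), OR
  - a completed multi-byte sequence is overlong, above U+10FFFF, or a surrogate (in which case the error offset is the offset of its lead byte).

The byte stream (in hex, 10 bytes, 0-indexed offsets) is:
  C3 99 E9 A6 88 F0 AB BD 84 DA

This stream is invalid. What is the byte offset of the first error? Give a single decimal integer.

Answer: 10

Derivation:
Byte[0]=C3: 2-byte lead, need 1 cont bytes. acc=0x3
Byte[1]=99: continuation. acc=(acc<<6)|0x19=0xD9
Completed: cp=U+00D9 (starts at byte 0)
Byte[2]=E9: 3-byte lead, need 2 cont bytes. acc=0x9
Byte[3]=A6: continuation. acc=(acc<<6)|0x26=0x266
Byte[4]=88: continuation. acc=(acc<<6)|0x08=0x9988
Completed: cp=U+9988 (starts at byte 2)
Byte[5]=F0: 4-byte lead, need 3 cont bytes. acc=0x0
Byte[6]=AB: continuation. acc=(acc<<6)|0x2B=0x2B
Byte[7]=BD: continuation. acc=(acc<<6)|0x3D=0xAFD
Byte[8]=84: continuation. acc=(acc<<6)|0x04=0x2BF44
Completed: cp=U+2BF44 (starts at byte 5)
Byte[9]=DA: 2-byte lead, need 1 cont bytes. acc=0x1A
Byte[10]: stream ended, expected continuation. INVALID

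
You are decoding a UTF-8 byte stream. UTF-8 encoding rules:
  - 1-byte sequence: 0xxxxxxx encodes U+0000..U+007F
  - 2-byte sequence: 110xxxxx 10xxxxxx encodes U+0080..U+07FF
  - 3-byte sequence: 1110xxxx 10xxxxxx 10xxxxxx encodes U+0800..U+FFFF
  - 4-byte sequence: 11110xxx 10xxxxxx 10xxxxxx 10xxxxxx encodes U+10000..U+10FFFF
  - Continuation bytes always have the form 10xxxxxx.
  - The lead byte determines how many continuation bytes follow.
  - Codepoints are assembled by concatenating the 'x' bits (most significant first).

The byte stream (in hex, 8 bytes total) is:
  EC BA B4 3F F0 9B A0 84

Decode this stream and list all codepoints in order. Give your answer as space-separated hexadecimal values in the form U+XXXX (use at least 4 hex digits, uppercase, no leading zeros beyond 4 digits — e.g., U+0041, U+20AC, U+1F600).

Byte[0]=EC: 3-byte lead, need 2 cont bytes. acc=0xC
Byte[1]=BA: continuation. acc=(acc<<6)|0x3A=0x33A
Byte[2]=B4: continuation. acc=(acc<<6)|0x34=0xCEB4
Completed: cp=U+CEB4 (starts at byte 0)
Byte[3]=3F: 1-byte ASCII. cp=U+003F
Byte[4]=F0: 4-byte lead, need 3 cont bytes. acc=0x0
Byte[5]=9B: continuation. acc=(acc<<6)|0x1B=0x1B
Byte[6]=A0: continuation. acc=(acc<<6)|0x20=0x6E0
Byte[7]=84: continuation. acc=(acc<<6)|0x04=0x1B804
Completed: cp=U+1B804 (starts at byte 4)

Answer: U+CEB4 U+003F U+1B804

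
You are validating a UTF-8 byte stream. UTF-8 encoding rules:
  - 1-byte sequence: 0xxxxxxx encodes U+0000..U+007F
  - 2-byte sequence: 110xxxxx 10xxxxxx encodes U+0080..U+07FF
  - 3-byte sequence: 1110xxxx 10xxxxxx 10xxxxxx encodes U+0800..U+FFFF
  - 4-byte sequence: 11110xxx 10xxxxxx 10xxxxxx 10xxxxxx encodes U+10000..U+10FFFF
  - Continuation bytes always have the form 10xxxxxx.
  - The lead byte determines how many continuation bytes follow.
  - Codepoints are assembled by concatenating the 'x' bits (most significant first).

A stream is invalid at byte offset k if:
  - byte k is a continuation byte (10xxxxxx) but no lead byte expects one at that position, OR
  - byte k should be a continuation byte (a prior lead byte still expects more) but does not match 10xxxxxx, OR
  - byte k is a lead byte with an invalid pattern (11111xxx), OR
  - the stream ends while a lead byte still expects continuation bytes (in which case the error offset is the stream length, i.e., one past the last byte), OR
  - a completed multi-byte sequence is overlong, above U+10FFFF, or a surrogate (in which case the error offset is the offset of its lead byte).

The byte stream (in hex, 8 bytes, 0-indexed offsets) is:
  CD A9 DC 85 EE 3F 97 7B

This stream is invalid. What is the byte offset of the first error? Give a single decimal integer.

Answer: 5

Derivation:
Byte[0]=CD: 2-byte lead, need 1 cont bytes. acc=0xD
Byte[1]=A9: continuation. acc=(acc<<6)|0x29=0x369
Completed: cp=U+0369 (starts at byte 0)
Byte[2]=DC: 2-byte lead, need 1 cont bytes. acc=0x1C
Byte[3]=85: continuation. acc=(acc<<6)|0x05=0x705
Completed: cp=U+0705 (starts at byte 2)
Byte[4]=EE: 3-byte lead, need 2 cont bytes. acc=0xE
Byte[5]=3F: expected 10xxxxxx continuation. INVALID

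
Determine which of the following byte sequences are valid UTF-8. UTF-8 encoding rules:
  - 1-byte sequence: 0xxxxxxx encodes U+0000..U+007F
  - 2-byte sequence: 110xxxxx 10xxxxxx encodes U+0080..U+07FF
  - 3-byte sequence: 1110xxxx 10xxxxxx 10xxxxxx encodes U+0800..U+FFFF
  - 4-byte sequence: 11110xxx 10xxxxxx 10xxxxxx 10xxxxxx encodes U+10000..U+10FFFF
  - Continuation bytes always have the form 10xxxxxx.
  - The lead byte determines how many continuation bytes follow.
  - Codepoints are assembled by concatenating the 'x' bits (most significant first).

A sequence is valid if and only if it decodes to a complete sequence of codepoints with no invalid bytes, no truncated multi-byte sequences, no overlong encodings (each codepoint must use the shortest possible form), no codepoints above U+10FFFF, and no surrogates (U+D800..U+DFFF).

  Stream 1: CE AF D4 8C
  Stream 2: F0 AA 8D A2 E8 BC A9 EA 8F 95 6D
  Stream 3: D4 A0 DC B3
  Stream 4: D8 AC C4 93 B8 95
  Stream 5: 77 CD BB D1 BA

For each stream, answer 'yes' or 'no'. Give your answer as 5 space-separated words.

Answer: yes yes yes no yes

Derivation:
Stream 1: decodes cleanly. VALID
Stream 2: decodes cleanly. VALID
Stream 3: decodes cleanly. VALID
Stream 4: error at byte offset 4. INVALID
Stream 5: decodes cleanly. VALID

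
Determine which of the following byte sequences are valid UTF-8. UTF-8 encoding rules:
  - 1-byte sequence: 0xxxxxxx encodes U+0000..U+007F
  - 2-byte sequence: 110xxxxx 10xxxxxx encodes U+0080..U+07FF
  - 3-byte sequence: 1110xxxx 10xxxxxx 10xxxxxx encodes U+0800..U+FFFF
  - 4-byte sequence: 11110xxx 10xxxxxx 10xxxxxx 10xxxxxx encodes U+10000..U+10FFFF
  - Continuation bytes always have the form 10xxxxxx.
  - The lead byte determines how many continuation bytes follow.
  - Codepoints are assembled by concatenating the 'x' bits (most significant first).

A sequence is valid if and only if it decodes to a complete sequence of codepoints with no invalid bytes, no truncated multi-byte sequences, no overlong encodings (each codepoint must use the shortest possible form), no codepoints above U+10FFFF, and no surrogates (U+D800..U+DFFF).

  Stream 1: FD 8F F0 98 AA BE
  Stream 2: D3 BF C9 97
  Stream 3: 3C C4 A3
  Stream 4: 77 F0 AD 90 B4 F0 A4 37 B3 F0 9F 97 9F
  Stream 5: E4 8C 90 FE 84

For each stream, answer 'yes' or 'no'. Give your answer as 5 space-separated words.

Stream 1: error at byte offset 0. INVALID
Stream 2: decodes cleanly. VALID
Stream 3: decodes cleanly. VALID
Stream 4: error at byte offset 7. INVALID
Stream 5: error at byte offset 3. INVALID

Answer: no yes yes no no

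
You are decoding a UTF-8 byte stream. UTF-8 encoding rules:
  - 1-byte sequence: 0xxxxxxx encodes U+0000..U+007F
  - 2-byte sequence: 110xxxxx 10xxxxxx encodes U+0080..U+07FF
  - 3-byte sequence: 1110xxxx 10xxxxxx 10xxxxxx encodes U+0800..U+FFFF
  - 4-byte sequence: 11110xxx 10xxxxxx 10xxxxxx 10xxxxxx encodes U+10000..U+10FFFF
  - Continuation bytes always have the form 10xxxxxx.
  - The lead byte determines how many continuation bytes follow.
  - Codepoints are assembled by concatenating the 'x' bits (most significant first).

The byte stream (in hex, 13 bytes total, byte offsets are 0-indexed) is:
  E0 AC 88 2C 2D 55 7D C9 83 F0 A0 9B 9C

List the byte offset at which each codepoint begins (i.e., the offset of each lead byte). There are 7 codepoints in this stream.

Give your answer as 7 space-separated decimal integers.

Byte[0]=E0: 3-byte lead, need 2 cont bytes. acc=0x0
Byte[1]=AC: continuation. acc=(acc<<6)|0x2C=0x2C
Byte[2]=88: continuation. acc=(acc<<6)|0x08=0xB08
Completed: cp=U+0B08 (starts at byte 0)
Byte[3]=2C: 1-byte ASCII. cp=U+002C
Byte[4]=2D: 1-byte ASCII. cp=U+002D
Byte[5]=55: 1-byte ASCII. cp=U+0055
Byte[6]=7D: 1-byte ASCII. cp=U+007D
Byte[7]=C9: 2-byte lead, need 1 cont bytes. acc=0x9
Byte[8]=83: continuation. acc=(acc<<6)|0x03=0x243
Completed: cp=U+0243 (starts at byte 7)
Byte[9]=F0: 4-byte lead, need 3 cont bytes. acc=0x0
Byte[10]=A0: continuation. acc=(acc<<6)|0x20=0x20
Byte[11]=9B: continuation. acc=(acc<<6)|0x1B=0x81B
Byte[12]=9C: continuation. acc=(acc<<6)|0x1C=0x206DC
Completed: cp=U+206DC (starts at byte 9)

Answer: 0 3 4 5 6 7 9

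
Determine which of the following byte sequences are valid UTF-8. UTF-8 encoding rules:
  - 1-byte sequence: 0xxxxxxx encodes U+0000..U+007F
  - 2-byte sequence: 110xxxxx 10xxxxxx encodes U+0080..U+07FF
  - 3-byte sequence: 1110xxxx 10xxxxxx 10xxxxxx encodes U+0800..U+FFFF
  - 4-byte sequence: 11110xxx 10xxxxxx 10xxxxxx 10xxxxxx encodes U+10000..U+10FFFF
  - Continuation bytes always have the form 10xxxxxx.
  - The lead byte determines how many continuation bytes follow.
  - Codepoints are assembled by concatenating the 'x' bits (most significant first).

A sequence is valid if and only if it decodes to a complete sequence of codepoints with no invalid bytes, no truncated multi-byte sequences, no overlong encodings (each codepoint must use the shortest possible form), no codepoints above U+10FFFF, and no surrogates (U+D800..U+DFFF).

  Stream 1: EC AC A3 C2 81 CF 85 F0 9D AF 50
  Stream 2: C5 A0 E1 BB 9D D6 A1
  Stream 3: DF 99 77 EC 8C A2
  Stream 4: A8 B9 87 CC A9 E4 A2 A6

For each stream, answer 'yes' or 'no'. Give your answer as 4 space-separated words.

Answer: no yes yes no

Derivation:
Stream 1: error at byte offset 10. INVALID
Stream 2: decodes cleanly. VALID
Stream 3: decodes cleanly. VALID
Stream 4: error at byte offset 0. INVALID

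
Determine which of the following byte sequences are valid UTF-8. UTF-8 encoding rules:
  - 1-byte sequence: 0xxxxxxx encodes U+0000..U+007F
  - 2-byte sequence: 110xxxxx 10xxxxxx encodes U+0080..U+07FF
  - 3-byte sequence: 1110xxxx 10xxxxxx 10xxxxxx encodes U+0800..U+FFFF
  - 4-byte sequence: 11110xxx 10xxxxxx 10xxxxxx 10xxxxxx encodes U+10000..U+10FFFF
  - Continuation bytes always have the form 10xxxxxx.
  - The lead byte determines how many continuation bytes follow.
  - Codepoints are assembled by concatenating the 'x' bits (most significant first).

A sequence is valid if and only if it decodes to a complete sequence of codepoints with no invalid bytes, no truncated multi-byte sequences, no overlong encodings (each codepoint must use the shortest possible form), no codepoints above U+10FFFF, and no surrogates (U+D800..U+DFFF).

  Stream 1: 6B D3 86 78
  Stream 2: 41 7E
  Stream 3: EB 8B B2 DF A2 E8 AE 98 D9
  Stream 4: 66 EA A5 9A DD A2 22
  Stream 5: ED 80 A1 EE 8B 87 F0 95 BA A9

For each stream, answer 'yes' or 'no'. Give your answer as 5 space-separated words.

Stream 1: decodes cleanly. VALID
Stream 2: decodes cleanly. VALID
Stream 3: error at byte offset 9. INVALID
Stream 4: decodes cleanly. VALID
Stream 5: decodes cleanly. VALID

Answer: yes yes no yes yes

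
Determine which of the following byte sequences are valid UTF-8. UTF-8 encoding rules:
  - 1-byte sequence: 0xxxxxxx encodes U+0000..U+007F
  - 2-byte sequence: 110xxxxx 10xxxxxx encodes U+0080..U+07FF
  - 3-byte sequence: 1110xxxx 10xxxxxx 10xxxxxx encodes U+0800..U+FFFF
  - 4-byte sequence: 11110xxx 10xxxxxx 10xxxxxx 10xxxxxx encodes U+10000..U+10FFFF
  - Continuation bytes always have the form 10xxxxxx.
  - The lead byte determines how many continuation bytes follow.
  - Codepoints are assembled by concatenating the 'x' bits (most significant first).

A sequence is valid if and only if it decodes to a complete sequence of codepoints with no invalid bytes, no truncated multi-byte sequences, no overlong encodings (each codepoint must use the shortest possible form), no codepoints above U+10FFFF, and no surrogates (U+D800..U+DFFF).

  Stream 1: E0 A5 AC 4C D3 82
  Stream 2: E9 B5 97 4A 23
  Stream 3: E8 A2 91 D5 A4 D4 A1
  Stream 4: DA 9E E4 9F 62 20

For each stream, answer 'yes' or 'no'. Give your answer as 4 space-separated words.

Stream 1: decodes cleanly. VALID
Stream 2: decodes cleanly. VALID
Stream 3: decodes cleanly. VALID
Stream 4: error at byte offset 4. INVALID

Answer: yes yes yes no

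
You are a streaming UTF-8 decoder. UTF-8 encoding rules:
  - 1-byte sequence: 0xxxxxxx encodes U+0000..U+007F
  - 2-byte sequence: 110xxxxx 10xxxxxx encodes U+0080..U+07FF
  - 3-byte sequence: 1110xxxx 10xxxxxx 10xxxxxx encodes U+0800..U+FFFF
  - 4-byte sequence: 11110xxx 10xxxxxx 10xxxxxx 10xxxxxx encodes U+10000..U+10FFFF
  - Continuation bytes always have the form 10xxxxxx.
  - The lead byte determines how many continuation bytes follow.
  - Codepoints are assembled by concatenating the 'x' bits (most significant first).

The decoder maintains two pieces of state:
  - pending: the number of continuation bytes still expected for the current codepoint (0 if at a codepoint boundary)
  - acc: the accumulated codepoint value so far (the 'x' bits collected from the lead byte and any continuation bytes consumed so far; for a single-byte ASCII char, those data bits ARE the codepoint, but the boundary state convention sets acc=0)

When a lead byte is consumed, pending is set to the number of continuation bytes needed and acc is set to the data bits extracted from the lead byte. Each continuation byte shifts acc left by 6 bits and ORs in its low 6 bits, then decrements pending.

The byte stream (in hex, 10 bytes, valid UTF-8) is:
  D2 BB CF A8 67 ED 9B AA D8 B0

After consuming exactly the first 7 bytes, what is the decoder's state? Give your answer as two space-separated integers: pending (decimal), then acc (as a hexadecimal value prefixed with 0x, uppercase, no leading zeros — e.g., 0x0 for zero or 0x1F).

Answer: 1 0x35B

Derivation:
Byte[0]=D2: 2-byte lead. pending=1, acc=0x12
Byte[1]=BB: continuation. acc=(acc<<6)|0x3B=0x4BB, pending=0
Byte[2]=CF: 2-byte lead. pending=1, acc=0xF
Byte[3]=A8: continuation. acc=(acc<<6)|0x28=0x3E8, pending=0
Byte[4]=67: 1-byte. pending=0, acc=0x0
Byte[5]=ED: 3-byte lead. pending=2, acc=0xD
Byte[6]=9B: continuation. acc=(acc<<6)|0x1B=0x35B, pending=1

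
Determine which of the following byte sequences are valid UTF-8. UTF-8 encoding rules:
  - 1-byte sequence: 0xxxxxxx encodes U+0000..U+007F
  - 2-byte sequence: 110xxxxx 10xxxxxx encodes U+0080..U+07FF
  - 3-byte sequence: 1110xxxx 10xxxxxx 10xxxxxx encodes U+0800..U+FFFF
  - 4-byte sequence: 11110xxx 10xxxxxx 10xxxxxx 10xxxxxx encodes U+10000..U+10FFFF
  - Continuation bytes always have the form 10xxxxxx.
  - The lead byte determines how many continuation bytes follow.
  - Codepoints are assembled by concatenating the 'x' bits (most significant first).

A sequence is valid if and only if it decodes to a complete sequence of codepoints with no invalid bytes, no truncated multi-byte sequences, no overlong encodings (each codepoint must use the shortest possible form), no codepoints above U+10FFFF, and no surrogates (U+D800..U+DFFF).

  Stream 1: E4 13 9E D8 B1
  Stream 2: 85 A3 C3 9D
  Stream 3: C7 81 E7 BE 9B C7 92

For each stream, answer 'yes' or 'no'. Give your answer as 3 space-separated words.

Stream 1: error at byte offset 1. INVALID
Stream 2: error at byte offset 0. INVALID
Stream 3: decodes cleanly. VALID

Answer: no no yes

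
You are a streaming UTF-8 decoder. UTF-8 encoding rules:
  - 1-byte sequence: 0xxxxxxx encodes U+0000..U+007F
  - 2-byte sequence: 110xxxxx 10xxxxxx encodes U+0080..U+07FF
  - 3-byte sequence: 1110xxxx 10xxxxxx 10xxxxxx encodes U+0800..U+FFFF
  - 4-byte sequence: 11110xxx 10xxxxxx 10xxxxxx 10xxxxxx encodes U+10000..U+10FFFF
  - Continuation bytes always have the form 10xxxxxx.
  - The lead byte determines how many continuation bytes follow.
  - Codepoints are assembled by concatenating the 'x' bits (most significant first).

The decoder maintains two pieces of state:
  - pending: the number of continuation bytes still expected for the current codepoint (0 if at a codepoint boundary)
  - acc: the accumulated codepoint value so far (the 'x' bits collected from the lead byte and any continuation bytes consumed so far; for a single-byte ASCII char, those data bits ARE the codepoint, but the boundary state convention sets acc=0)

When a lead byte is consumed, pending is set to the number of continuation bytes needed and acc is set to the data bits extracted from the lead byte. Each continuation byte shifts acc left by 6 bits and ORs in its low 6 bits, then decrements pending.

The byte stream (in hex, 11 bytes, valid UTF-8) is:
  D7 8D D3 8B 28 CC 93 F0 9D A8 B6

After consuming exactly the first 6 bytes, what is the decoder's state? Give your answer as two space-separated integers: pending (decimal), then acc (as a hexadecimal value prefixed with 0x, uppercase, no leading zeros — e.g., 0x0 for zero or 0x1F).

Answer: 1 0xC

Derivation:
Byte[0]=D7: 2-byte lead. pending=1, acc=0x17
Byte[1]=8D: continuation. acc=(acc<<6)|0x0D=0x5CD, pending=0
Byte[2]=D3: 2-byte lead. pending=1, acc=0x13
Byte[3]=8B: continuation. acc=(acc<<6)|0x0B=0x4CB, pending=0
Byte[4]=28: 1-byte. pending=0, acc=0x0
Byte[5]=CC: 2-byte lead. pending=1, acc=0xC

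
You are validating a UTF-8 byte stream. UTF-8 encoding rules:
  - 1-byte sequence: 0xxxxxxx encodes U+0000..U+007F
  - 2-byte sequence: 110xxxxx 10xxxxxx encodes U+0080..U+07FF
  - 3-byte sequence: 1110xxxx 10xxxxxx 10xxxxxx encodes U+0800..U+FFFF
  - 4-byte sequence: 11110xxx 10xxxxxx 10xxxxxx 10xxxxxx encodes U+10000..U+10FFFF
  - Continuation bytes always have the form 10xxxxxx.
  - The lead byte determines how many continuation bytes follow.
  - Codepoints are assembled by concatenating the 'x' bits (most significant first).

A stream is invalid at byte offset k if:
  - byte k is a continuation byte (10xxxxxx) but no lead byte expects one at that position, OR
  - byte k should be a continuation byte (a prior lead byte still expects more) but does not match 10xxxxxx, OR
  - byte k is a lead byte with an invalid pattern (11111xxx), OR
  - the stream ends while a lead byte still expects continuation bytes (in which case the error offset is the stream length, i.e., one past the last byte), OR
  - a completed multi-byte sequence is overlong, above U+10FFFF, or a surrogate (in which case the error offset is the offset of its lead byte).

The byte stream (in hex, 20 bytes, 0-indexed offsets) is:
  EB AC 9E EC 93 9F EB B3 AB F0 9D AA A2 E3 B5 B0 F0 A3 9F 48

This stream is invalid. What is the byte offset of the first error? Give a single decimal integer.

Byte[0]=EB: 3-byte lead, need 2 cont bytes. acc=0xB
Byte[1]=AC: continuation. acc=(acc<<6)|0x2C=0x2EC
Byte[2]=9E: continuation. acc=(acc<<6)|0x1E=0xBB1E
Completed: cp=U+BB1E (starts at byte 0)
Byte[3]=EC: 3-byte lead, need 2 cont bytes. acc=0xC
Byte[4]=93: continuation. acc=(acc<<6)|0x13=0x313
Byte[5]=9F: continuation. acc=(acc<<6)|0x1F=0xC4DF
Completed: cp=U+C4DF (starts at byte 3)
Byte[6]=EB: 3-byte lead, need 2 cont bytes. acc=0xB
Byte[7]=B3: continuation. acc=(acc<<6)|0x33=0x2F3
Byte[8]=AB: continuation. acc=(acc<<6)|0x2B=0xBCEB
Completed: cp=U+BCEB (starts at byte 6)
Byte[9]=F0: 4-byte lead, need 3 cont bytes. acc=0x0
Byte[10]=9D: continuation. acc=(acc<<6)|0x1D=0x1D
Byte[11]=AA: continuation. acc=(acc<<6)|0x2A=0x76A
Byte[12]=A2: continuation. acc=(acc<<6)|0x22=0x1DAA2
Completed: cp=U+1DAA2 (starts at byte 9)
Byte[13]=E3: 3-byte lead, need 2 cont bytes. acc=0x3
Byte[14]=B5: continuation. acc=(acc<<6)|0x35=0xF5
Byte[15]=B0: continuation. acc=(acc<<6)|0x30=0x3D70
Completed: cp=U+3D70 (starts at byte 13)
Byte[16]=F0: 4-byte lead, need 3 cont bytes. acc=0x0
Byte[17]=A3: continuation. acc=(acc<<6)|0x23=0x23
Byte[18]=9F: continuation. acc=(acc<<6)|0x1F=0x8DF
Byte[19]=48: expected 10xxxxxx continuation. INVALID

Answer: 19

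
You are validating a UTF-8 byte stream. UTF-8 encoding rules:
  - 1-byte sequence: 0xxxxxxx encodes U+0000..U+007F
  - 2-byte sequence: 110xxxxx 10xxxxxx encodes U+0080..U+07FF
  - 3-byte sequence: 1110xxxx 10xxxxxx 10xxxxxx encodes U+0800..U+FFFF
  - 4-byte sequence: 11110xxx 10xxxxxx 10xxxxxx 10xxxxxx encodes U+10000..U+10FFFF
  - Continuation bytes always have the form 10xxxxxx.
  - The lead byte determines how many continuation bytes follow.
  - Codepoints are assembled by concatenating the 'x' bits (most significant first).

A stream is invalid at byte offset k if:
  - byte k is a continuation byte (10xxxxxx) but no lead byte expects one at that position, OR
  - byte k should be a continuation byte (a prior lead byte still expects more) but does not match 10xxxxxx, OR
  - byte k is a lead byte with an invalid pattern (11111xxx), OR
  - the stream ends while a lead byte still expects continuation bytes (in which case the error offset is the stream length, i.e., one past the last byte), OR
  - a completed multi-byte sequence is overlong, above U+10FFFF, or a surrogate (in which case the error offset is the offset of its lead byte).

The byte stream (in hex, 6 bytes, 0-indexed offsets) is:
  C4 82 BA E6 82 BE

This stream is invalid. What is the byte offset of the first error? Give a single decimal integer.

Answer: 2

Derivation:
Byte[0]=C4: 2-byte lead, need 1 cont bytes. acc=0x4
Byte[1]=82: continuation. acc=(acc<<6)|0x02=0x102
Completed: cp=U+0102 (starts at byte 0)
Byte[2]=BA: INVALID lead byte (not 0xxx/110x/1110/11110)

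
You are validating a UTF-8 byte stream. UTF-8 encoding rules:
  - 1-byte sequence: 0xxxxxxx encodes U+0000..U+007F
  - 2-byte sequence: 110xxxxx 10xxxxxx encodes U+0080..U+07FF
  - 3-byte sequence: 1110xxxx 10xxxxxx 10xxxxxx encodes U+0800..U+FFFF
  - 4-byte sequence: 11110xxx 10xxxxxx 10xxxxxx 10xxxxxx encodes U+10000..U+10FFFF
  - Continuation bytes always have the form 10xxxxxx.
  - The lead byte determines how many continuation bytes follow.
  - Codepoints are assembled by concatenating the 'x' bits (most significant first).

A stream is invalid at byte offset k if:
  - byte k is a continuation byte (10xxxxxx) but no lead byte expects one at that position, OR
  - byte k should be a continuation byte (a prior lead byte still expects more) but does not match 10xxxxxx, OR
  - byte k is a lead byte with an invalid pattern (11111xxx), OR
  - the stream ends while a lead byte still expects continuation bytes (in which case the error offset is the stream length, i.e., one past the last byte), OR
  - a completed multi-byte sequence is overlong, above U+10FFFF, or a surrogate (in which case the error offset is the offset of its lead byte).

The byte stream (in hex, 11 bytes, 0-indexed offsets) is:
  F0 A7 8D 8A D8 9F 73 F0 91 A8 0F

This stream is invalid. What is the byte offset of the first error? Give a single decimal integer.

Answer: 10

Derivation:
Byte[0]=F0: 4-byte lead, need 3 cont bytes. acc=0x0
Byte[1]=A7: continuation. acc=(acc<<6)|0x27=0x27
Byte[2]=8D: continuation. acc=(acc<<6)|0x0D=0x9CD
Byte[3]=8A: continuation. acc=(acc<<6)|0x0A=0x2734A
Completed: cp=U+2734A (starts at byte 0)
Byte[4]=D8: 2-byte lead, need 1 cont bytes. acc=0x18
Byte[5]=9F: continuation. acc=(acc<<6)|0x1F=0x61F
Completed: cp=U+061F (starts at byte 4)
Byte[6]=73: 1-byte ASCII. cp=U+0073
Byte[7]=F0: 4-byte lead, need 3 cont bytes. acc=0x0
Byte[8]=91: continuation. acc=(acc<<6)|0x11=0x11
Byte[9]=A8: continuation. acc=(acc<<6)|0x28=0x468
Byte[10]=0F: expected 10xxxxxx continuation. INVALID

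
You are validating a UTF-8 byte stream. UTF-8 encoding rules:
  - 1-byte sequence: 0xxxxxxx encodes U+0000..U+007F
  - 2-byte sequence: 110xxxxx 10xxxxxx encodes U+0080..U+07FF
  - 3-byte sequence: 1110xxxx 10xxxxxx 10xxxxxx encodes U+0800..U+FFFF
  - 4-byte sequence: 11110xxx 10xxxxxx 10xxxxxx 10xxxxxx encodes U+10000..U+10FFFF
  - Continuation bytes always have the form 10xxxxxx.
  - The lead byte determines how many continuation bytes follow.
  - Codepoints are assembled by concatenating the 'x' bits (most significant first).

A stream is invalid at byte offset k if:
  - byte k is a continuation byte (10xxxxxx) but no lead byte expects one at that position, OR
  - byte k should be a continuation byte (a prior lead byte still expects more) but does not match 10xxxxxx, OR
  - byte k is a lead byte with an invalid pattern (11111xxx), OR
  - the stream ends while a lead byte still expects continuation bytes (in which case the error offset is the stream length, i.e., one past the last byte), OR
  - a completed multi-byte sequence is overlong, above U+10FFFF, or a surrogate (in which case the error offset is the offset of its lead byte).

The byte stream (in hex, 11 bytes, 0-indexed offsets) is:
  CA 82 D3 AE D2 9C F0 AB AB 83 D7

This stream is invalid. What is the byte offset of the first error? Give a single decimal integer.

Byte[0]=CA: 2-byte lead, need 1 cont bytes. acc=0xA
Byte[1]=82: continuation. acc=(acc<<6)|0x02=0x282
Completed: cp=U+0282 (starts at byte 0)
Byte[2]=D3: 2-byte lead, need 1 cont bytes. acc=0x13
Byte[3]=AE: continuation. acc=(acc<<6)|0x2E=0x4EE
Completed: cp=U+04EE (starts at byte 2)
Byte[4]=D2: 2-byte lead, need 1 cont bytes. acc=0x12
Byte[5]=9C: continuation. acc=(acc<<6)|0x1C=0x49C
Completed: cp=U+049C (starts at byte 4)
Byte[6]=F0: 4-byte lead, need 3 cont bytes. acc=0x0
Byte[7]=AB: continuation. acc=(acc<<6)|0x2B=0x2B
Byte[8]=AB: continuation. acc=(acc<<6)|0x2B=0xAEB
Byte[9]=83: continuation. acc=(acc<<6)|0x03=0x2BAC3
Completed: cp=U+2BAC3 (starts at byte 6)
Byte[10]=D7: 2-byte lead, need 1 cont bytes. acc=0x17
Byte[11]: stream ended, expected continuation. INVALID

Answer: 11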